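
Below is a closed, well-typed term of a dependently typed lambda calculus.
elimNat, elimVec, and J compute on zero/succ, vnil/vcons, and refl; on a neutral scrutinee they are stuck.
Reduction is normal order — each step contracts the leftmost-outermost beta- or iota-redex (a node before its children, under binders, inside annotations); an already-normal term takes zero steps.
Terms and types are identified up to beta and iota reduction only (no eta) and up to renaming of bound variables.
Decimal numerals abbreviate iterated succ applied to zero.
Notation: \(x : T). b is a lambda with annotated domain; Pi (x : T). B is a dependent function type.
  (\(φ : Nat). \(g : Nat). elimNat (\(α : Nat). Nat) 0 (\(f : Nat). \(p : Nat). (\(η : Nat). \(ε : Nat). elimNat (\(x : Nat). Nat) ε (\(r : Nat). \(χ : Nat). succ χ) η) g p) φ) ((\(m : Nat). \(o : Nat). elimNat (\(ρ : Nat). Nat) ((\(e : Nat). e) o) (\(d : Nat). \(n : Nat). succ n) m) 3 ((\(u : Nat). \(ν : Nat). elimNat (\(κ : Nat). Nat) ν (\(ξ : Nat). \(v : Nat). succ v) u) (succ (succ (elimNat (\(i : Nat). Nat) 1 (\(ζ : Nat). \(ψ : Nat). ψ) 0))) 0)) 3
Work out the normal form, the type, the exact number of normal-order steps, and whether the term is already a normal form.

reduced normal form:
  18
the term's type:
  Nat
reduction steps (normal order): 59
started in normal form: no
first redex: a beta-redex


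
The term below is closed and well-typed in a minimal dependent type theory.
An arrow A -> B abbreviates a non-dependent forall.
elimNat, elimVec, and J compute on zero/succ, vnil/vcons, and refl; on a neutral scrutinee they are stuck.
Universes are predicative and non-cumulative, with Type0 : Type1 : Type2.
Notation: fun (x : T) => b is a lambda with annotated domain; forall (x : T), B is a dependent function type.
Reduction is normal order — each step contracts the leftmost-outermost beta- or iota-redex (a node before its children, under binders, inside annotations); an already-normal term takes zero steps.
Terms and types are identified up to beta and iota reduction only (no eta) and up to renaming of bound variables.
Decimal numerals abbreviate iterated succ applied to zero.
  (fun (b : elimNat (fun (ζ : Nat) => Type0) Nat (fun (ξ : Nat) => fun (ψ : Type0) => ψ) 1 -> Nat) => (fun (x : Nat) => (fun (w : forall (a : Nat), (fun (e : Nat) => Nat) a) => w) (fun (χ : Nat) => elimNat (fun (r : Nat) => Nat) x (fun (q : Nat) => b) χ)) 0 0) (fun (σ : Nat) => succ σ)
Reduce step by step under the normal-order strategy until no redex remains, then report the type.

normal-order reduction:
  (fun (b : elimNat (fun (ζ : Nat) => Type0) Nat (fun (ξ : Nat) => fun (ψ : Type0) => ψ) 1 -> Nat) => (fun (x : Nat) => (fun (w : forall (a : Nat), (fun (e : Nat) => Nat) a) => w) (fun (χ : Nat) => elimNat (fun (r : Nat) => Nat) x (fun (q : Nat) => b) χ)) 0 0) (fun (σ : Nat) => succ σ)
  ~> (fun (b : Nat) => (fun (ζ : forall (ξ : Nat), (fun (ψ : Nat) => Nat) ξ) => ζ) (fun (x : Nat) => elimNat (fun (w : Nat) => Nat) b (fun (a : Nat) => fun (e : Nat) => succ e) x)) 0 0
  ~> (fun (b : forall (ζ : Nat), (fun (ξ : Nat) => Nat) ζ) => b) (fun (ψ : Nat) => elimNat (fun (x : Nat) => Nat) 0 (fun (w : Nat) => fun (a : Nat) => succ a) ψ) 0
  ~> (fun (b : Nat) => elimNat (fun (ζ : Nat) => Nat) 0 (fun (ξ : Nat) => fun (ψ : Nat) => succ ψ) b) 0
  ~> elimNat (fun (b : Nat) => Nat) 0 (fun (ζ : Nat) => fun (ξ : Nat) => succ ξ) 0
  ~> 0
type:
  Nat


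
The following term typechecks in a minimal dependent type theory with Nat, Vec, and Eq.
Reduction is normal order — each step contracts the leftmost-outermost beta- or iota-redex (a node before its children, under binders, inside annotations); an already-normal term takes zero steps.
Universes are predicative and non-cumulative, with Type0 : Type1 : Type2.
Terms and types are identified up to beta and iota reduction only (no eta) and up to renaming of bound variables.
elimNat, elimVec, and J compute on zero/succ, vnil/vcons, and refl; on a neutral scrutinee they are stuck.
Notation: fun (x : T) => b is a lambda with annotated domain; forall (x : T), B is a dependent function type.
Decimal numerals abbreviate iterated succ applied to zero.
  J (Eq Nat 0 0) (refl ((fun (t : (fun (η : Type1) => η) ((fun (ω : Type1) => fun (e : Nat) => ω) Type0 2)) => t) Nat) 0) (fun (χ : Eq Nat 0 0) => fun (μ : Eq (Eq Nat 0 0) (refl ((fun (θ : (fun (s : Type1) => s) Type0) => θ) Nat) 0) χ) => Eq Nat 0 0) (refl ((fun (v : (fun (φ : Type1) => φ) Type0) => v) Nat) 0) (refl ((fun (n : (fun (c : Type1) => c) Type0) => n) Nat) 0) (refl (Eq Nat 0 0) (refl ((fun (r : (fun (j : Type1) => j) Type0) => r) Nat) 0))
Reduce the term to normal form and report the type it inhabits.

resulting normal form:
  refl Nat 0
inferred type:
  Eq Nat 0 0


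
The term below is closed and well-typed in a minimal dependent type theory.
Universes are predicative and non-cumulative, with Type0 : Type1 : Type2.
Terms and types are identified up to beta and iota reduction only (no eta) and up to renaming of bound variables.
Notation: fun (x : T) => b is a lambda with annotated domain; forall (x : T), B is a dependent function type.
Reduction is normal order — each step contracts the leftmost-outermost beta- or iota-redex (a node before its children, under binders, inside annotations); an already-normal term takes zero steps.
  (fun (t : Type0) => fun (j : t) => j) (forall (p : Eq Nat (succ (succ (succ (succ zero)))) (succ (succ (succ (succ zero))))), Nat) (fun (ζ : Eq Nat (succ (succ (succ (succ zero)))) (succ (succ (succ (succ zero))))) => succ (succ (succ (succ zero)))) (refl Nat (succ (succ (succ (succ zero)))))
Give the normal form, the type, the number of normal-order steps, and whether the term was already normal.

reduced normal form:
  succ (succ (succ (succ zero)))
type:
  Nat
reduction steps (normal order): 3
term was already normal: no
first redex: a beta-redex


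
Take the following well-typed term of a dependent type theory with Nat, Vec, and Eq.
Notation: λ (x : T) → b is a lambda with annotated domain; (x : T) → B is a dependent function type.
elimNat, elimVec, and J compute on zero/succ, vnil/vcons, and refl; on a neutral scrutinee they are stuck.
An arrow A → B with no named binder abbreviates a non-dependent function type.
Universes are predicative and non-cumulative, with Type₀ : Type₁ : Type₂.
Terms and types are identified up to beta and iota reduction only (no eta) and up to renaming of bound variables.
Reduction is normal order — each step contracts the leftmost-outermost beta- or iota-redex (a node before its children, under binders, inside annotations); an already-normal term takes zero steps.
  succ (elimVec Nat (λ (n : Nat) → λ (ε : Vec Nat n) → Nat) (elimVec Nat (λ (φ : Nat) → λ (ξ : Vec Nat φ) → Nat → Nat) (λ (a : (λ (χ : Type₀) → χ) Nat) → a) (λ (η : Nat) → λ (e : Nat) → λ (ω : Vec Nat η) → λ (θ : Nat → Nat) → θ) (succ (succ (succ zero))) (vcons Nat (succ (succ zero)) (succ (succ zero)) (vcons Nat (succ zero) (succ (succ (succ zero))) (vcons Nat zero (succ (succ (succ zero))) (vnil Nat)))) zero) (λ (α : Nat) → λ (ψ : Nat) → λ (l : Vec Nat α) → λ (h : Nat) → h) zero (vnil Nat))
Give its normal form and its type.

reduced normal form:
  succ zero
the term's type:
  Nat


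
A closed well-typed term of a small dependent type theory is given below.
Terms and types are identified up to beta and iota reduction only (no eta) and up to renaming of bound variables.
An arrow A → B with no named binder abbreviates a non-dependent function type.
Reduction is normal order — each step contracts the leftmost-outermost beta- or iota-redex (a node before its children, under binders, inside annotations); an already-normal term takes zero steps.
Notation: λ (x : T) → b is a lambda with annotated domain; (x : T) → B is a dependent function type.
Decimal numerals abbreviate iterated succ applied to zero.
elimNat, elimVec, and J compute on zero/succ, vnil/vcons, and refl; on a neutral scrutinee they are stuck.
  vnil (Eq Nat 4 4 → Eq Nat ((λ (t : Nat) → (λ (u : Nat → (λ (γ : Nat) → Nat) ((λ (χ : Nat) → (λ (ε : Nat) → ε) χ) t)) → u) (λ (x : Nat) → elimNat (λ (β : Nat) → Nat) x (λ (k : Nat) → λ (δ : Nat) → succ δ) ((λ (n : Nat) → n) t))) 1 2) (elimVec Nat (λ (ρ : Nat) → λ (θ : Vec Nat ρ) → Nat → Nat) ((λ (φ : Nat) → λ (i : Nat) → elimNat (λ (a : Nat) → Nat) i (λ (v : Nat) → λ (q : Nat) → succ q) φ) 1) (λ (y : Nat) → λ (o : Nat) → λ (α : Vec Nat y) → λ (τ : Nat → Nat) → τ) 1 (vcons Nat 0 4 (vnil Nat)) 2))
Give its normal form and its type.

resulting normal form:
  vnil (Eq Nat 4 4 → Eq Nat 3 3)
the term's type:
  Vec (Eq Nat 4 4 → Eq Nat 3 3) 0


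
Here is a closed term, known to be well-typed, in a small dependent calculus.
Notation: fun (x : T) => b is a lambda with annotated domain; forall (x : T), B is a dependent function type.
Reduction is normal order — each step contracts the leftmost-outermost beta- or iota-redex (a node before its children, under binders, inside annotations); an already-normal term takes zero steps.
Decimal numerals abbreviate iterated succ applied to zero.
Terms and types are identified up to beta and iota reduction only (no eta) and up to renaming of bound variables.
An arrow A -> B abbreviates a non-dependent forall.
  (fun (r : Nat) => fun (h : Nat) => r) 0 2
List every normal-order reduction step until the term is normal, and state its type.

normal-order reduction sequence:
  (fun (r : Nat) => fun (h : Nat) => r) 0 2
  ~> (fun (r : Nat) => 0) 2
  ~> 0
the term's type:
  Nat


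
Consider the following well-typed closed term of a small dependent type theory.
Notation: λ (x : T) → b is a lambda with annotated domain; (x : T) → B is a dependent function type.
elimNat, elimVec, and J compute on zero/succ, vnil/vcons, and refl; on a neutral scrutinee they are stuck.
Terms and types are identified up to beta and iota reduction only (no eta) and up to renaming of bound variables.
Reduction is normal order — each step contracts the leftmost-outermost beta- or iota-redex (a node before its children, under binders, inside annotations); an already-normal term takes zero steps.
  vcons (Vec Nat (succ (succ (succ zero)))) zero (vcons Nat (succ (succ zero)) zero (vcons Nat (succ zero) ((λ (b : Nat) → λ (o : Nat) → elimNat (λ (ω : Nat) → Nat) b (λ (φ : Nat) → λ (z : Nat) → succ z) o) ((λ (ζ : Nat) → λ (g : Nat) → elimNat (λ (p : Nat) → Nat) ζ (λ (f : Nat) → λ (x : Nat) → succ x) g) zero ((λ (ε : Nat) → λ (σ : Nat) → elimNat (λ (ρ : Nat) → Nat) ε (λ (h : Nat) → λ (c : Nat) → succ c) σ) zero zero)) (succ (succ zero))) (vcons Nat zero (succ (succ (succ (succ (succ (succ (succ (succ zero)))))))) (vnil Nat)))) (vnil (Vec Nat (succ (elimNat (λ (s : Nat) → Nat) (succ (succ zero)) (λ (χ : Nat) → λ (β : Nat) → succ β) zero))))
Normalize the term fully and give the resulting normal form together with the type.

reduced normal form:
  vcons (Vec Nat (succ (succ (succ zero)))) zero (vcons Nat (succ (succ zero)) zero (vcons Nat (succ zero) (succ (succ zero)) (vcons Nat zero (succ (succ (succ (succ (succ (succ (succ (succ zero)))))))) (vnil Nat)))) (vnil (Vec Nat (succ (succ (succ zero)))))
inferred type:
  Vec (Vec Nat (succ (succ (succ zero)))) (succ zero)
observation: the term reaches its normal form after 16 normal-order steps.


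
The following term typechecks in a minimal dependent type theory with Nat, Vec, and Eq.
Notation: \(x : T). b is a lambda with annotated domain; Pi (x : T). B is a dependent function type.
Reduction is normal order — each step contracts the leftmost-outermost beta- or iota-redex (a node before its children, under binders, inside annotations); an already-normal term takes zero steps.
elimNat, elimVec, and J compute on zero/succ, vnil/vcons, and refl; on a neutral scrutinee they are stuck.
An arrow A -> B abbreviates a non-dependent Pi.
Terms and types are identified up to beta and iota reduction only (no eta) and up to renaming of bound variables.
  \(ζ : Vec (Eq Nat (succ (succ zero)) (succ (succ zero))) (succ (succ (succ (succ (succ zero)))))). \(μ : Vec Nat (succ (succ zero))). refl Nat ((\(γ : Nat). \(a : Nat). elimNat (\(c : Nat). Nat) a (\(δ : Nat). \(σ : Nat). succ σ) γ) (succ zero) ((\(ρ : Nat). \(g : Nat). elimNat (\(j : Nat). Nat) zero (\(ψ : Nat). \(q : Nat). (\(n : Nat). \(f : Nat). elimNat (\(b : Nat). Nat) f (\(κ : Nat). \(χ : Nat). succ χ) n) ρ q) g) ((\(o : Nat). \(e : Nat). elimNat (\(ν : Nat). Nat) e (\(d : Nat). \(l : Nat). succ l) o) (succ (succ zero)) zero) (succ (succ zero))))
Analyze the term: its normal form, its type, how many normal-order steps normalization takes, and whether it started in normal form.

resulting normal form:
  \(ζ : Vec (Eq Nat (succ (succ zero)) (succ (succ zero))) (succ (succ (succ (succ (succ zero)))))). \(μ : Vec Nat (succ (succ zero))). refl Nat (succ (succ (succ (succ (succ zero)))))
inferred type:
  Vec (Eq Nat (succ (succ zero)) (succ (succ zero))) (succ (succ (succ (succ (succ zero))))) -> Vec Nat (succ (succ zero)) -> Eq Nat (succ (succ (succ (succ (succ zero))))) (succ (succ (succ (succ (succ zero)))))
reduction steps (normal order): 51
term was already normal: no
first redex: a beta-redex


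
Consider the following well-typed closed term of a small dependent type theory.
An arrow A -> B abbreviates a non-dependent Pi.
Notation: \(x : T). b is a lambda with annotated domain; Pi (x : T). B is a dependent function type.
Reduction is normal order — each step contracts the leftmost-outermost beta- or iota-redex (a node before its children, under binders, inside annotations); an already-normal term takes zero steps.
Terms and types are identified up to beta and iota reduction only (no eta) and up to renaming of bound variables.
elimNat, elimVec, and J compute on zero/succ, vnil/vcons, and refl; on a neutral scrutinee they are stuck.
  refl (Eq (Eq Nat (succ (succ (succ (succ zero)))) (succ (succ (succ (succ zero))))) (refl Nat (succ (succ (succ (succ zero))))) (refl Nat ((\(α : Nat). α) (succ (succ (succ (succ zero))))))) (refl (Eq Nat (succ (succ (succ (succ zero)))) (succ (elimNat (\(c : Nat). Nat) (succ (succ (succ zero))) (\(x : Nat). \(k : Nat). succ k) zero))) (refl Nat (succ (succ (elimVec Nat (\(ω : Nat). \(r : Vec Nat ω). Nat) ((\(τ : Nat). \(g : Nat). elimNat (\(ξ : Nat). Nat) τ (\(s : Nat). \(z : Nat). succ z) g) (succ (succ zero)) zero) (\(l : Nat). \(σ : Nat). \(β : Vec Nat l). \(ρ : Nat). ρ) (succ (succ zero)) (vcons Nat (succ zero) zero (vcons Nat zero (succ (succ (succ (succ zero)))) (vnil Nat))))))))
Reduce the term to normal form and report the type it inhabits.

normal form:
  refl (Eq (Eq Nat (succ (succ (succ (succ zero)))) (succ (succ (succ (succ zero))))) (refl Nat (succ (succ (succ (succ zero))))) (refl Nat (succ (succ (succ (succ zero)))))) (refl (Eq Nat (succ (succ (succ (succ zero)))) (succ (succ (succ (succ zero))))) (refl Nat (succ (succ (succ (succ zero))))))
the term's type:
  Eq (Eq (Eq Nat (succ (succ (succ (succ zero)))) (succ (succ (succ (succ zero))))) (refl Nat (succ (succ (succ (succ zero))))) (refl Nat (succ (succ (succ (succ zero)))))) (refl (Eq Nat (succ (succ (succ (succ zero)))) (succ (succ (succ (succ zero))))) (refl Nat (succ (succ (succ (succ zero)))))) (refl (Eq Nat (succ (succ (succ (succ zero)))) (succ (succ (succ (succ zero))))) (refl Nat (succ (succ (succ (succ zero))))))
observation: the term reaches its normal form after 16 normal-order steps.


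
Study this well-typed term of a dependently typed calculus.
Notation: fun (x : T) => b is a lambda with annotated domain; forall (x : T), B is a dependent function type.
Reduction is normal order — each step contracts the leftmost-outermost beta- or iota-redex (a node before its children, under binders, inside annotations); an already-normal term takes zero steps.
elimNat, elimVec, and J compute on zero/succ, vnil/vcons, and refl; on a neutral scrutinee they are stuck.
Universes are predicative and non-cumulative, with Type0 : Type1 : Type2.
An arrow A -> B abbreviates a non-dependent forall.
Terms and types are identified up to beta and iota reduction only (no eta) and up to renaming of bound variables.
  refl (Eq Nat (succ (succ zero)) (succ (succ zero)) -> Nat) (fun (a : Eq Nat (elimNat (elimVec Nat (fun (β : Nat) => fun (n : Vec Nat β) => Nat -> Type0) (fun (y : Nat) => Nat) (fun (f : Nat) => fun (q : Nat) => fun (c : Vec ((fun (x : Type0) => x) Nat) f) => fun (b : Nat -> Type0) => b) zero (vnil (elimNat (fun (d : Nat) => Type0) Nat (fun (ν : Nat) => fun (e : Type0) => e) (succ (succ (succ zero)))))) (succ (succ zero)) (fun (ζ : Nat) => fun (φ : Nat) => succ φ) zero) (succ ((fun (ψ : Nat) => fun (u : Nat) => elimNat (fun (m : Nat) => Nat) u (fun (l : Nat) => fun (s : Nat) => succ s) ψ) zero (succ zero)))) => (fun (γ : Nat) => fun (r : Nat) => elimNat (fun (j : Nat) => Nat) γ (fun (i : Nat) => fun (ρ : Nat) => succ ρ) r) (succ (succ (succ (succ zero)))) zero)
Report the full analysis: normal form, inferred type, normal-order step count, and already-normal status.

normal form:
  refl (Eq Nat (succ (succ zero)) (succ (succ zero)) -> Nat) (fun (a : Eq Nat (succ (succ zero)) (succ (succ zero))) => succ (succ (succ (succ zero))))
type:
  Eq (Eq Nat (succ (succ zero)) (succ (succ zero)) -> Nat) (fun (a : Eq Nat (succ (succ zero)) (succ (succ zero))) => succ (succ (succ (succ zero)))) (fun (β : Eq Nat (succ (succ zero)) (succ (succ zero))) => succ (succ (succ (succ zero))))
reduction steps (normal order): 7
already normal: no
first redex: an elimNat iota-redex


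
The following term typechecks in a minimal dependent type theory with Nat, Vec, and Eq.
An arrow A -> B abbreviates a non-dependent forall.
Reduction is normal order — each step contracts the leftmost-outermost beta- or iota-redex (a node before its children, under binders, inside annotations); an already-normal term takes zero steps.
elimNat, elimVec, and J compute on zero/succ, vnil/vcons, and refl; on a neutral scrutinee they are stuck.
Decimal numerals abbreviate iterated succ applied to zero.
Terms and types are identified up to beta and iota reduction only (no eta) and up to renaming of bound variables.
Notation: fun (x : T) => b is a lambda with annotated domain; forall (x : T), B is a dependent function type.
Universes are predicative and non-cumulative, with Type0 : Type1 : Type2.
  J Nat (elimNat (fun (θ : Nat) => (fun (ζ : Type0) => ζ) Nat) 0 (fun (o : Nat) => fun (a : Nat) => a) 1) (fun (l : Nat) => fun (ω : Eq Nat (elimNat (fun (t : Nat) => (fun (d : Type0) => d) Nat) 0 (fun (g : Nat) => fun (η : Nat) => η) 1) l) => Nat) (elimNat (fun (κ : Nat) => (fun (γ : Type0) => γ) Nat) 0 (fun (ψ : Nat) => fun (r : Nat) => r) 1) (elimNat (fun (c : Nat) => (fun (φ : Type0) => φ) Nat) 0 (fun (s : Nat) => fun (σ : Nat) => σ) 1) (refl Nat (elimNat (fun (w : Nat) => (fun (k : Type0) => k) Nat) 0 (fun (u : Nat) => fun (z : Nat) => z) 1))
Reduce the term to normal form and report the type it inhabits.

normal form:
  0
the term's type:
  Nat
observation: reduction starts at a J iota-redex, and 5 normal-order steps reach the normal form.


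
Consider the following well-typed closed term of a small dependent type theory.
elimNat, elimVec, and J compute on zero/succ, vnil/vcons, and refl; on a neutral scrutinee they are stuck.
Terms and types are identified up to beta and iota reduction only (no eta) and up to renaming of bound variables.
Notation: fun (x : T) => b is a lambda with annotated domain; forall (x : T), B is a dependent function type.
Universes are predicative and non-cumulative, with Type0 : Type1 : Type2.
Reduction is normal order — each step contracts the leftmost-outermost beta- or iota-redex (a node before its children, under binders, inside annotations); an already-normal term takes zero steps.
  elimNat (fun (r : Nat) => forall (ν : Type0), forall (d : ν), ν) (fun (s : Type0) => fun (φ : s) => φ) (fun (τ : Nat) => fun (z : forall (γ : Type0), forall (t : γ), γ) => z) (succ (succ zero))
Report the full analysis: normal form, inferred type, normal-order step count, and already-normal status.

resulting normal form:
  fun (r : Type0) => fun (ν : r) => ν
type:
  forall (r : Type0), forall (ν : r), r
steps to reach normal form (normal order): 7
started in normal form: no
first redex: an elimNat iota-redex


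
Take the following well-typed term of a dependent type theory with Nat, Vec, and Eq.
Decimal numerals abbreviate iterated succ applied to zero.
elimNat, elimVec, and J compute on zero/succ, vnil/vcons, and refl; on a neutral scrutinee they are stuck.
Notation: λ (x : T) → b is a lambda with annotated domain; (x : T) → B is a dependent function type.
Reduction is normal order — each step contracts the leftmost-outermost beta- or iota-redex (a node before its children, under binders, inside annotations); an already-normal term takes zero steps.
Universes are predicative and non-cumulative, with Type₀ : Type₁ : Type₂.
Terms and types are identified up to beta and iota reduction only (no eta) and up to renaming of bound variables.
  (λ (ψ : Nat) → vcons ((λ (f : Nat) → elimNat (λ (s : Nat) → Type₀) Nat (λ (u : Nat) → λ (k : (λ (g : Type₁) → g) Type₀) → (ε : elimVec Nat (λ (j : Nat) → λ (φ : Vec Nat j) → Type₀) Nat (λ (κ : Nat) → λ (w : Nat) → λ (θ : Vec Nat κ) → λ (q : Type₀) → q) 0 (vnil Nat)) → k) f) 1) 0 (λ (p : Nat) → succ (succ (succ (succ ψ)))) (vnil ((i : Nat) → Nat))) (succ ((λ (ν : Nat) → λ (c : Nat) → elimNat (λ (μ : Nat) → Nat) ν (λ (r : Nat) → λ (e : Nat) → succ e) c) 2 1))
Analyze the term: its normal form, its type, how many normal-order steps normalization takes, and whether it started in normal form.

reduced normal form:
  vcons ((ψ : Nat) → Nat) 0 (λ (f : Nat) → 8) (vnil ((s : Nat) → Nat))
the term's type:
  Vec ((ψ : Nat) → Nat) 1
steps to reach normal form (normal order): 13
term was already normal: no
first redex: a beta-redex


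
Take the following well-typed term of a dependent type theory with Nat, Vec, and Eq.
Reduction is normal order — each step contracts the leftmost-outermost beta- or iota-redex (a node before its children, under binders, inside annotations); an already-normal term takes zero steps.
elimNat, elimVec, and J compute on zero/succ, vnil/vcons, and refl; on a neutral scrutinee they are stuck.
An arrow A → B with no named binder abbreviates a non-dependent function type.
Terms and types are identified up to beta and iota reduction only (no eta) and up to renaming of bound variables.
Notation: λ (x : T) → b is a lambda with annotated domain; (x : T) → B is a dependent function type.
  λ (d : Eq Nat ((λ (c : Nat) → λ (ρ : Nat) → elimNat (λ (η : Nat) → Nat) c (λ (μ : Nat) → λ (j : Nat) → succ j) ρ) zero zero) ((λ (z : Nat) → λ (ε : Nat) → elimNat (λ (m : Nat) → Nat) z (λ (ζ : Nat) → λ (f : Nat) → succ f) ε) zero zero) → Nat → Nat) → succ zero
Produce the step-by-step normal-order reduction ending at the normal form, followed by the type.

reduction (normal order):
  λ (d : Eq Nat ((λ (c : Nat) → λ (ρ : Nat) → elimNat (λ (η : Nat) → Nat) c (λ (μ : Nat) → λ (j : Nat) → succ j) ρ) zero zero) ((λ (z : Nat) → λ (ε : Nat) → elimNat (λ (m : Nat) → Nat) z (λ (ζ : Nat) → λ (f : Nat) → succ f) ε) zero zero) → Nat → Nat) → succ zero
  ~> λ (d : Eq Nat ((λ (c : Nat) → elimNat (λ (ρ : Nat) → Nat) zero (λ (η : Nat) → λ (μ : Nat) → succ μ) c) zero) ((λ (j : Nat) → λ (z : Nat) → elimNat (λ (ε : Nat) → Nat) j (λ (m : Nat) → λ (ζ : Nat) → succ ζ) z) zero zero) → Nat → Nat) → succ zero
  ~> λ (d : Eq Nat (elimNat (λ (c : Nat) → Nat) zero (λ (ρ : Nat) → λ (η : Nat) → succ η) zero) ((λ (μ : Nat) → λ (j : Nat) → elimNat (λ (z : Nat) → Nat) μ (λ (ε : Nat) → λ (m : Nat) → succ m) j) zero zero) → Nat → Nat) → succ zero
  ~> λ (d : Eq Nat zero ((λ (c : Nat) → λ (ρ : Nat) → elimNat (λ (η : Nat) → Nat) c (λ (μ : Nat) → λ (j : Nat) → succ j) ρ) zero zero) → Nat → Nat) → succ zero
  ~> λ (d : Eq Nat zero ((λ (c : Nat) → elimNat (λ (ρ : Nat) → Nat) zero (λ (η : Nat) → λ (μ : Nat) → succ μ) c) zero) → Nat → Nat) → succ zero
  ~> λ (d : Eq Nat zero (elimNat (λ (c : Nat) → Nat) zero (λ (ρ : Nat) → λ (η : Nat) → succ η) zero) → Nat → Nat) → succ zero
  ~> λ (d : Eq Nat zero zero → Nat → Nat) → succ zero
type:
  (Eq Nat zero zero → Nat → Nat) → Nat


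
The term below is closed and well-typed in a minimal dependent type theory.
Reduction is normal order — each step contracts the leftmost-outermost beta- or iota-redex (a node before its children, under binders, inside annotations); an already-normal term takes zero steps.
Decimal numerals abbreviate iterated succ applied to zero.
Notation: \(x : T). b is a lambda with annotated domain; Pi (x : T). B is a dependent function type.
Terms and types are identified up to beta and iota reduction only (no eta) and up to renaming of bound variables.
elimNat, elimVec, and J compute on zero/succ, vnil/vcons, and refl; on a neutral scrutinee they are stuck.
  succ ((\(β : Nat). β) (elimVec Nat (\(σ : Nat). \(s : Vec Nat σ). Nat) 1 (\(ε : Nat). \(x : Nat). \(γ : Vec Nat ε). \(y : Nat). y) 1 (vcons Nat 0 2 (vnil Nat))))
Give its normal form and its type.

normal form:
  2
the term's type:
  Nat
observation: normalization takes exactly 7 steps under the normal-order strategy.


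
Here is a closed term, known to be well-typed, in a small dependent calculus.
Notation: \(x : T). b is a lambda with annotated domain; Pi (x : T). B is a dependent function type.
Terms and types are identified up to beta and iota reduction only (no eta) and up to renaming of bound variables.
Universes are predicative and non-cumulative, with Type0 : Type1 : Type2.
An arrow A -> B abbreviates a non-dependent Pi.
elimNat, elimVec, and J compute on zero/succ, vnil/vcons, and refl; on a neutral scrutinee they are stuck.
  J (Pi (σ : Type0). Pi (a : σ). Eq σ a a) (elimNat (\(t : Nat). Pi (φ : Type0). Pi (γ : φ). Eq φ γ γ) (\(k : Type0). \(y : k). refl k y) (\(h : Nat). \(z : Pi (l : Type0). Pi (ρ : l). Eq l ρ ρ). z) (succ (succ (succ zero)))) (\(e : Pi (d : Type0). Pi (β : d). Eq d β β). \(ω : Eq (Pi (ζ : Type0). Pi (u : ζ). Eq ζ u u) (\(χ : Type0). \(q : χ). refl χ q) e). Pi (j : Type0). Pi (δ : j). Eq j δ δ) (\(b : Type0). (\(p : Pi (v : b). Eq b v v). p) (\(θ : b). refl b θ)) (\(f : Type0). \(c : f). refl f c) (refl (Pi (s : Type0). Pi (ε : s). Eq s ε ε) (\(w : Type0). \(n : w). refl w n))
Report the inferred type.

type:
  Pi (σ : Type0). Pi (a : σ). Eq σ a a


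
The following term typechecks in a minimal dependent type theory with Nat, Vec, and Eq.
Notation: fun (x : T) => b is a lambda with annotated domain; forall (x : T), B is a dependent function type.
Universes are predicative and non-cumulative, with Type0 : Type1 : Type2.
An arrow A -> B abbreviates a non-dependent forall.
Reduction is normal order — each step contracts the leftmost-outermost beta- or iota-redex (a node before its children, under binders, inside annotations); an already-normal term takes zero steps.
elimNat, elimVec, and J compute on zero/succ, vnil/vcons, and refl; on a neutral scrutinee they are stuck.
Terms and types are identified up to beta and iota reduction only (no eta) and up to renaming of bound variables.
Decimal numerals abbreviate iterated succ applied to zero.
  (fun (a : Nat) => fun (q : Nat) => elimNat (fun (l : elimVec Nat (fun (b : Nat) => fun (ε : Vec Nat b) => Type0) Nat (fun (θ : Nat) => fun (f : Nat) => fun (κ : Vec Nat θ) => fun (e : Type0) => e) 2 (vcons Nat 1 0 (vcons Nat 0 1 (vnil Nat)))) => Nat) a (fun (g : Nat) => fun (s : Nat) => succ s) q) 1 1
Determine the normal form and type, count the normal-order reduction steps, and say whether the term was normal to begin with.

reduced normal form:
  2
the term's type:
  Nat
reduction steps (normal order): 6
term was already normal: no
first redex: a beta-redex


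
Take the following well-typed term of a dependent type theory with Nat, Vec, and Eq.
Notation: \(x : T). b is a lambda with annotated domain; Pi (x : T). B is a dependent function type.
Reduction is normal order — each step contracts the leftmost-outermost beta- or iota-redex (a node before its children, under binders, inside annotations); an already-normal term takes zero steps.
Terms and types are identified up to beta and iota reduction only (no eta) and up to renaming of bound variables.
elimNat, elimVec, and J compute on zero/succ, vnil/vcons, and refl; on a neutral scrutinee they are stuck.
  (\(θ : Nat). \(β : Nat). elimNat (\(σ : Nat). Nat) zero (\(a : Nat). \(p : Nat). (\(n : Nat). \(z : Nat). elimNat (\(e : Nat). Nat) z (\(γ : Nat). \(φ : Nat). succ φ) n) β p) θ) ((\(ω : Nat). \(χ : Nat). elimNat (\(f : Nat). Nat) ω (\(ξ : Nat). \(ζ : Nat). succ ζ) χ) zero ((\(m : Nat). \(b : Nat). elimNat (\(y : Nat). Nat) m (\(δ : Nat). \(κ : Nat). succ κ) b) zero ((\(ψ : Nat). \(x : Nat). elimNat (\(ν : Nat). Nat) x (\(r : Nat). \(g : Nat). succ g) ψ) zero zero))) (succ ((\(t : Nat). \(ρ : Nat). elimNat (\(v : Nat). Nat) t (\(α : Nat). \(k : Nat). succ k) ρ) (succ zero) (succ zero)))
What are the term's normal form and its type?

reduced normal form:
  zero
the term's type:
  Nat


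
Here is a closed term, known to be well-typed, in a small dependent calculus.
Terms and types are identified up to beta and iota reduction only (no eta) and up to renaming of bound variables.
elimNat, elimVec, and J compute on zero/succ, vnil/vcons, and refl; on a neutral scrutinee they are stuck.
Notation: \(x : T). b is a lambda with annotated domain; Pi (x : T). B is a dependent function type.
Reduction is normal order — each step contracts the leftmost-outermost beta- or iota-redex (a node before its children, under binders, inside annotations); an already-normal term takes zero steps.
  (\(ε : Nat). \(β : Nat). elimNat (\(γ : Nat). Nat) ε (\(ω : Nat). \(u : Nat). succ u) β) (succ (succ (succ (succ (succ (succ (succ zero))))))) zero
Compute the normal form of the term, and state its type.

resulting normal form:
  succ (succ (succ (succ (succ (succ (succ zero))))))
type:
  Nat
observation: the term reaches its normal form after 3 normal-order steps.


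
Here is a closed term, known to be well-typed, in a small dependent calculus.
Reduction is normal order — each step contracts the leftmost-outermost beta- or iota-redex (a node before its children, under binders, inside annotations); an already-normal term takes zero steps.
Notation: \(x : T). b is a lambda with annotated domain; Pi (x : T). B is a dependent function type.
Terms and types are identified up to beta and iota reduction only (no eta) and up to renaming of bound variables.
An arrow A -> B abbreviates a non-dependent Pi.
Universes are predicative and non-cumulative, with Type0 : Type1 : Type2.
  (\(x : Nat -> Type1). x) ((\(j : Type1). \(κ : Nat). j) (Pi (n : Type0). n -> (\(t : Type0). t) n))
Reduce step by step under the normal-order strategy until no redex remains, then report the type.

normal-order reduction sequence:
  (\(x : Nat -> Type1). x) ((\(j : Type1). \(κ : Nat). j) (Pi (n : Type0). n -> (\(t : Type0). t) n))
  ~> (\(x : Type1). \(j : Nat). x) (Pi (κ : Type0). κ -> (\(n : Type0). n) κ)
  ~> \(x : Nat). Pi (j : Type0). j -> (\(κ : Type0). κ) j
  ~> \(x : Nat). Pi (j : Type0). j -> j
type:
  Nat -> Type1


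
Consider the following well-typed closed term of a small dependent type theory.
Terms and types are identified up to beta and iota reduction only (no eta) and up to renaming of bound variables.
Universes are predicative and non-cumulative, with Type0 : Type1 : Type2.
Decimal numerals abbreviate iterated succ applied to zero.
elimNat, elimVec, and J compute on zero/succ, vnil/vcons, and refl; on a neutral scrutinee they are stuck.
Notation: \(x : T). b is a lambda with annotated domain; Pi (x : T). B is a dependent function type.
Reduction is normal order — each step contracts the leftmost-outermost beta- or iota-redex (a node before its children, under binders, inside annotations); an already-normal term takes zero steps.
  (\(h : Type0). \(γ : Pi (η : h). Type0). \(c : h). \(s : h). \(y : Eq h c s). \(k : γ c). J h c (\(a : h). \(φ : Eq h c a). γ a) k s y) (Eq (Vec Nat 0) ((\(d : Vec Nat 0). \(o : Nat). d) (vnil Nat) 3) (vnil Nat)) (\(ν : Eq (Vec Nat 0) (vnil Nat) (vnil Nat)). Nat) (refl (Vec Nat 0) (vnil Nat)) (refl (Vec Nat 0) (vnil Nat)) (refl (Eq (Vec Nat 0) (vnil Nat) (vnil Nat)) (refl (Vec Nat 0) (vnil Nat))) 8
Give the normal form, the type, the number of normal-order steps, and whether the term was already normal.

normal form:
  8
inferred type:
  Nat
steps to reach normal form (normal order): 7
already normal: no
first redex: a beta-redex


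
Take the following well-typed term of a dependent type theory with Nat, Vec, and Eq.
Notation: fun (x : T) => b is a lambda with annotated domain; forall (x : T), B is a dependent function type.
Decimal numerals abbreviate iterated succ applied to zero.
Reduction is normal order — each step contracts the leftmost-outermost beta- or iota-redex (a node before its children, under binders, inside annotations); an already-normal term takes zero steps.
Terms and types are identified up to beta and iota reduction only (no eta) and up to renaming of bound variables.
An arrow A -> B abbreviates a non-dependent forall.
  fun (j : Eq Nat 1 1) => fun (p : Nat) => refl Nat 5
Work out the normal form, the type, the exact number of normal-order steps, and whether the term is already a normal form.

reduced normal form:
  fun (j : Eq Nat 1 1) => fun (p : Nat) => refl Nat 5
inferred type:
  Eq Nat 1 1 -> Nat -> Eq Nat 5 5
steps to reach normal form (normal order): 0
started in normal form: yes


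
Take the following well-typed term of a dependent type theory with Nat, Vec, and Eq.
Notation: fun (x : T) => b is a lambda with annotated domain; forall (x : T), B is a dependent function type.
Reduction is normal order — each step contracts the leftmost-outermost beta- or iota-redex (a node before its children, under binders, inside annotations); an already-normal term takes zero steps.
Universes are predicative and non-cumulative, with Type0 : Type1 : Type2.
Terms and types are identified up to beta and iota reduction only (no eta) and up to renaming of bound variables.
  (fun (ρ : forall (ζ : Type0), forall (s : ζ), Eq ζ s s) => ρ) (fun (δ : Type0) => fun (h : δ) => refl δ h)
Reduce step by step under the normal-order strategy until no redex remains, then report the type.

normal-order reduction:
  (fun (ρ : forall (ζ : Type0), forall (s : ζ), Eq ζ s s) => ρ) (fun (δ : Type0) => fun (h : δ) => refl δ h)
  ~> fun (ρ : Type0) => fun (ζ : ρ) => refl ρ ζ
inferred type:
  forall (ρ : Type0), forall (ζ : ρ), Eq ρ ζ ζ


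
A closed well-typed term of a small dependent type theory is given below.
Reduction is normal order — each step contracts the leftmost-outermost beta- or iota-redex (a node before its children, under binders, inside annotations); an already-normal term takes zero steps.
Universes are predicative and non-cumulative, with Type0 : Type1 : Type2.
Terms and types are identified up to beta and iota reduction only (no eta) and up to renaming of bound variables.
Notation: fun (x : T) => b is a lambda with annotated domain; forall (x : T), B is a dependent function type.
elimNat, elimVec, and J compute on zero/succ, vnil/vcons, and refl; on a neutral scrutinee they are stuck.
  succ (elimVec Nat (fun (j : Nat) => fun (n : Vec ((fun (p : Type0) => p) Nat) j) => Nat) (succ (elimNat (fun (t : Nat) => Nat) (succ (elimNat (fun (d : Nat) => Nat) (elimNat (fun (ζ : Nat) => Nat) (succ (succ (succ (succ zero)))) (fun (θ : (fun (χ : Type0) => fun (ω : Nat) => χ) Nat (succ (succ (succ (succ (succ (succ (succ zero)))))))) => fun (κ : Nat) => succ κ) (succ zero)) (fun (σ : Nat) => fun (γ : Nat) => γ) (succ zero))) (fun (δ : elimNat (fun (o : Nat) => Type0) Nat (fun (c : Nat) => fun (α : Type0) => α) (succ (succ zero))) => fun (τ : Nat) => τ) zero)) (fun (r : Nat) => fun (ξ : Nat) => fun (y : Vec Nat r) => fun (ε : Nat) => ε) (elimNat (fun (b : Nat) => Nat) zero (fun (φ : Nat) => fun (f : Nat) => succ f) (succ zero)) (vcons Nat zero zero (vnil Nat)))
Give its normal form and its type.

resulting normal form:
  succ (succ (succ (succ (succ (succ (succ (succ zero)))))))
the term's type:
  Nat


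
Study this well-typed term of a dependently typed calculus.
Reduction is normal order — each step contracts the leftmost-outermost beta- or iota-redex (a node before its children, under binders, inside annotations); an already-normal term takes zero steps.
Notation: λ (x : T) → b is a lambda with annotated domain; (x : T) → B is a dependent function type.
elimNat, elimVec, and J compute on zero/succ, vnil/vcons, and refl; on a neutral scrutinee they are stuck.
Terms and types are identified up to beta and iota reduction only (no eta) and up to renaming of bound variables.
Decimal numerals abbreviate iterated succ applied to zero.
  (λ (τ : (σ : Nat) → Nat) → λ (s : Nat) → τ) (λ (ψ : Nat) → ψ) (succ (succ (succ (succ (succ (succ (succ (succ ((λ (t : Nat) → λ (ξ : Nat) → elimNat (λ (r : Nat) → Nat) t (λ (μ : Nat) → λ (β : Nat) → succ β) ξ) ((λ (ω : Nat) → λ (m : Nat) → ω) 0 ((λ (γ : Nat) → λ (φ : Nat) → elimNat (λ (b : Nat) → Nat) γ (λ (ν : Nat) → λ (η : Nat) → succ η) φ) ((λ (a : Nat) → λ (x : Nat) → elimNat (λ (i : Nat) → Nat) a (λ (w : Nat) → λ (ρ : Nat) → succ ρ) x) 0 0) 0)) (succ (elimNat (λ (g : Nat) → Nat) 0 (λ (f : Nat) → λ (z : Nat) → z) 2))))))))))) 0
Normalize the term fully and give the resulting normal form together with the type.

reduced normal form:
  0
inferred type:
  Nat
observation: normalization takes exactly 3 steps under the normal-order strategy.


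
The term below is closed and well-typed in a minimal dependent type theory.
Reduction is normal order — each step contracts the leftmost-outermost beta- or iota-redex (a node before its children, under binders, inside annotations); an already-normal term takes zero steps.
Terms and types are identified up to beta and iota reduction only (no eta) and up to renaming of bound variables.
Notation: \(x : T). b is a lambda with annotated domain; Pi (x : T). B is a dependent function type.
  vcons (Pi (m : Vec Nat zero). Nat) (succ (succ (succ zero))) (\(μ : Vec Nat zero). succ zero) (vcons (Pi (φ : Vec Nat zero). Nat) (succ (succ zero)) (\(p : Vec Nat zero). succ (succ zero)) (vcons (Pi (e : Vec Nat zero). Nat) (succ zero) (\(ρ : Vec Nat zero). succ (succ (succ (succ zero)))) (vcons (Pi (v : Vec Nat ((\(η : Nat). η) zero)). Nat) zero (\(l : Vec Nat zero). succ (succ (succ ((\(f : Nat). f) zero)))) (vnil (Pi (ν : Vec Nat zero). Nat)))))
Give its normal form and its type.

normal form:
  vcons (Pi (m : Vec Nat zero). Nat) (succ (succ (succ zero))) (\(μ : Vec Nat zero). succ zero) (vcons (Pi (φ : Vec Nat zero). Nat) (succ (succ zero)) (\(p : Vec Nat zero). succ (succ zero)) (vcons (Pi (e : Vec Nat zero). Nat) (succ zero) (\(ρ : Vec Nat zero). succ (succ (succ (succ zero)))) (vcons (Pi (v : Vec Nat zero). Nat) zero (\(η : Vec Nat zero). succ (succ (succ zero))) (vnil (Pi (l : Vec Nat zero). Nat)))))
inferred type:
  Vec (Pi (m : Vec Nat zero). Nat) (succ (succ (succ (succ zero))))


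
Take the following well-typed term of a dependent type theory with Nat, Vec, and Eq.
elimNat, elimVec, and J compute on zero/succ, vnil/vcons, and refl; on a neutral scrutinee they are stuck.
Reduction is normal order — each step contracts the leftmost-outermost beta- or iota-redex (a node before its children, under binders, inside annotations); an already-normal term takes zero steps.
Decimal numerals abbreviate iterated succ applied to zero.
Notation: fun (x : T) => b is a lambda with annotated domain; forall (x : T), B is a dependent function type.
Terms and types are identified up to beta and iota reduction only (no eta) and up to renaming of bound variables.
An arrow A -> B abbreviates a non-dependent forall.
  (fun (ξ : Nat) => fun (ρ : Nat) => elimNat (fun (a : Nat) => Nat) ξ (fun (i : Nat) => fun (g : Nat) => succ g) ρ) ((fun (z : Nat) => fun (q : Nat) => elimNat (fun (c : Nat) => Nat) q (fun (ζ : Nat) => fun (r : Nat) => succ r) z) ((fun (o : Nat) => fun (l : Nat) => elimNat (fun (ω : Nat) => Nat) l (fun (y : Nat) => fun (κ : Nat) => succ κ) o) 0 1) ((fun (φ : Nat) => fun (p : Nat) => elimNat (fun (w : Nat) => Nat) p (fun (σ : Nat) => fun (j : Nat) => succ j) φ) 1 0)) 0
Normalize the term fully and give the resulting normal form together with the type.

resulting normal form:
  2
type:
  Nat
observation: 18 normal-order steps normalize the term, beginning with a beta-redex.
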